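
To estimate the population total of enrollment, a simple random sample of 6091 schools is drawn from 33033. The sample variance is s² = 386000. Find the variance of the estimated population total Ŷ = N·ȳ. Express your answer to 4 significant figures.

Var(Ŷ) = N²·Var(ȳ) = N²·(1 − n/N)·s²/n.
f = 6091/33033 = 0.18439137; Var(ȳ) = 0.81560863·386000/6091 = 51.686904.
Var(Ŷ) = 33033² · 51.686904 = 5.6399669 × 10^10.

5.640 × 10^10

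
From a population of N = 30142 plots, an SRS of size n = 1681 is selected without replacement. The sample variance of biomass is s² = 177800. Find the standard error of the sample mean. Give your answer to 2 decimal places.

9.99

Under SRS without replacement, Var(ȳ) = (1 − f)·s²/n with f = n/N = 1681/30142 = 0.05576936.
Var(ȳ) = (1 − 0.05576936)·177800/1681 = 0.94423064·105.77037 = 99.871629.
SE(ȳ) = √(99.871629) = 9.99.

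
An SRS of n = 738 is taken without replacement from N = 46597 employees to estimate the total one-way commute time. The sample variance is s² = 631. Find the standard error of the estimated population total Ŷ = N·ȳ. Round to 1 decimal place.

42744.3

Var(Ŷ) = N²·Var(ȳ) = N²·(1 − n/N)·s²/n.
f = 738/46597 = 0.01583793; Var(ȳ) = 0.98416207·631/738 = 0.84147191.
Var(Ŷ) = 46597² · 0.84147191 = 1.8270715 × 10^9.
SE(Ŷ) = √(1.8270715 × 10^9) = 42744.3.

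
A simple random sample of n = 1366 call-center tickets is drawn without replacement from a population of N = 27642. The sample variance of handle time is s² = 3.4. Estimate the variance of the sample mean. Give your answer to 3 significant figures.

0.00237

Under SRS without replacement, Var(ȳ) = (1 − f)·s²/n with f = n/N = 1366/27642 = 0.04941755.
Var(ȳ) = (1 − 0.04941755)·3.4/1366 = 0.95058245·0.002489019 = 0.0023660178.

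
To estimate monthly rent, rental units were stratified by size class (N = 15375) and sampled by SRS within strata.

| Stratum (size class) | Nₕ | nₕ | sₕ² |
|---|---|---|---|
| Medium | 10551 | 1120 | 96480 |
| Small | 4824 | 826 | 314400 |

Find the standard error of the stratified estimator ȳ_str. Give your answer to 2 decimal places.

Var(ȳ_str) = Σₕ Wₕ²(1 − fₕ)sₕ²/nₕ with Wₕ = Nₕ/N, N = 15375.
Medium: Wₕ = 0.68624390; term = 0.68624390²·(1 − 0.10615108)·96480/1120 = 36.261051.
Small: Wₕ = 0.31375610; term = 0.31375610²·(1 − 0.17122720)·314400/826 = 31.054342.
Sum = 67.315393.
SE = √(67.315393) = 8.20.

8.20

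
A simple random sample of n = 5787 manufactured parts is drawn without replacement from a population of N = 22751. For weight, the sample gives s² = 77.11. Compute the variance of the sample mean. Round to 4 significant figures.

0.009935

Under SRS without replacement, Var(ȳ) = (1 − f)·s²/n with f = n/N = 5787/22751 = 0.25436245.
Var(ȳ) = (1 − 0.25436245)·77.11/5787 = 0.74563755·0.013324693 = 0.0099353917.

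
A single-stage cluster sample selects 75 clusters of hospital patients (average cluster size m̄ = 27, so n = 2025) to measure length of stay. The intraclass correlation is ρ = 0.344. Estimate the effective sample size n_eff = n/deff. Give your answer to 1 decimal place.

203.6

deff = 1 + (27 − 1)·0.344 = 1 + 8.944 = 9.944.
n_eff = 2025 / 9.944 = 203.6.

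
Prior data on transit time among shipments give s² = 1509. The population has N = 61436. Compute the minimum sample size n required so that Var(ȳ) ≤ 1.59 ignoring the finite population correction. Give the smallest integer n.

Without fpc, n₀ = s²/D = 1509/1.59 = 949.0566.
Rounding up, n = 950.

950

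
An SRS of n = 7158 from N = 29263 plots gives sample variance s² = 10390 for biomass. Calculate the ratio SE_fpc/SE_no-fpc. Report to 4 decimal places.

f = n/N = 7158/29263 = 0.24460923.
SE_no-fpc = √(s²/n) = 1.2047916; SE_fpc = √((1−f)s²/n) = 1.0471232.
Ratio = √(1−f) = 0.86913219.

0.8691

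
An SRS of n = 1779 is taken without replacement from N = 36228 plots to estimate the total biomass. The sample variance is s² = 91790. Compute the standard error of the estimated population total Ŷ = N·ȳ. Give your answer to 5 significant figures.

Var(Ŷ) = N²·Var(ȳ) = N²·(1 − n/N)·s²/n.
f = 1779/36228 = 0.04910566; Var(ȳ) = 0.95089434·91790/1779 = 49.062727.
Var(Ŷ) = 36228² · 49.062727 = 6.4393258 × 10^10.
SE(Ŷ) = √(6.4393258 × 10^10) = 253760.

253760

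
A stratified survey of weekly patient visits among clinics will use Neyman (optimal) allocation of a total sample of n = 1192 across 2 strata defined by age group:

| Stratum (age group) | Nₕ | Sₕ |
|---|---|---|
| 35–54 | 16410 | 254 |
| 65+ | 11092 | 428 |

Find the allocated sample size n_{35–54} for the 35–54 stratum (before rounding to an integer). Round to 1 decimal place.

557.3

Neyman allocation: nₕ = n·NₕSₕ / Σⱼ NⱼSⱼ.
Σ NⱼSⱼ = 16410·254 + 11092·428 = 8.915516 × 10^6.
n_{35–54} = 1192·16410·254 / (8.915516 × 10^6) = 557.3.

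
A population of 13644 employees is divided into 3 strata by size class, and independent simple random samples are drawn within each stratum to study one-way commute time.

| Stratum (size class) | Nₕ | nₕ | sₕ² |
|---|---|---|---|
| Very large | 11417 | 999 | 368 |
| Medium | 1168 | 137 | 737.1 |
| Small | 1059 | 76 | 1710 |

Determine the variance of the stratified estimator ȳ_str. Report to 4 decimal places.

Var(ȳ_str) = Σₕ Wₕ²(1 − fₕ)sₕ²/nₕ with Wₕ = Nₕ/N, N = 13644.
Very large: Wₕ = 0.83677807; term = 0.83677807²·(1 − 0.08750109)·368/999 = 0.23536141.
Medium: Wₕ = 0.08560539; term = 0.08560539²·(1 − 0.11729452)·737.1/137 = 0.034803581.
Small: Wₕ = 0.07761653; term = 0.07761653²·(1 − 0.07176582)·1710/76 = 0.12581968.
Sum = 0.39598467.

0.3960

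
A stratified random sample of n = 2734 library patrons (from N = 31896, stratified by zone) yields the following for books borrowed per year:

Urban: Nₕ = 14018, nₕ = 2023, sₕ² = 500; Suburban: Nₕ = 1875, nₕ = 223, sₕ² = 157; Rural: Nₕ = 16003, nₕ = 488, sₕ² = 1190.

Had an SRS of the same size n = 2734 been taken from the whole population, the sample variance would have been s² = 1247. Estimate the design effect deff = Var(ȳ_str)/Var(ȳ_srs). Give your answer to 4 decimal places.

1.5302

Var(ȳ_str) = Σ Wₕ²(1−fₕ)sₕ²/nₕ with Wₕ = Nₕ/31896:
  Urban: (14018/31896)²·(1−2023/14018)·500/2023 = 0.040849617
  Suburban: (1875/31896)²·(1−223/1875)·157/223 = 0.0021435502
  Rural: (16003/31896)²·(1−488/16003)·1190/488 = 0.59512457
  → Var(ȳ_str) = 0.63811774.
Var(ȳ_srs) = (1 − 2734/31896)·1247/2734 = 0.41701245.
deff = 0.63811774 / 0.41701245 = 1.5302.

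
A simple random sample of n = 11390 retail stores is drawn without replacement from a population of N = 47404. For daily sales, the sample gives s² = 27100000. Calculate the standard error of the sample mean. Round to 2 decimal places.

42.52

Under SRS without replacement, Var(ȳ) = (1 − f)·s²/n with f = n/N = 11390/47404 = 0.24027508.
Var(ȳ) = (1 − 0.24027508)·27100000/11390 = 0.75972492·2379.2801 = 1807.5984.
SE(ȳ) = √(1807.5984) = 42.52.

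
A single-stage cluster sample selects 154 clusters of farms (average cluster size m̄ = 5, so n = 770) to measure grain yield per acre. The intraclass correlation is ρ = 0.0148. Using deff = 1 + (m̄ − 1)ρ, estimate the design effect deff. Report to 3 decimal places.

deff = 1 + (5 − 1)·0.0148 = 1 + 0.0592 = 1.0592.

1.059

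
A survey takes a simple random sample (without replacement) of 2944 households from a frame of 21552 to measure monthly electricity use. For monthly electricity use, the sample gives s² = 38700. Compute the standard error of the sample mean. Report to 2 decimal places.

Under SRS without replacement, Var(ȳ) = (1 − f)·s²/n with f = n/N = 2944/21552 = 0.13659985.
Var(ȳ) = (1 − 0.13659985)·38700/2944 = 0.86340015·13.14538 = 11.349723.
SE(ȳ) = √(11.349723) = 3.37.

3.37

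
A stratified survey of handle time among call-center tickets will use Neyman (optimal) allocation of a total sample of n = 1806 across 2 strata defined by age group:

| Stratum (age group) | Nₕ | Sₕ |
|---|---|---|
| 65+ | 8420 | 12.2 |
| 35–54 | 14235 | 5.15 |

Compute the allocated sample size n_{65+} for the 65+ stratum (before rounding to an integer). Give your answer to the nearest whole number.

Neyman allocation: nₕ = n·NₕSₕ / Σⱼ NⱼSⱼ.
Σ NⱼSⱼ = 8420·12.2 + 14235·5.15 = 176034.25.
n_{65+} = 1806·8420·12.2 / 176034.25 = 1054.

1054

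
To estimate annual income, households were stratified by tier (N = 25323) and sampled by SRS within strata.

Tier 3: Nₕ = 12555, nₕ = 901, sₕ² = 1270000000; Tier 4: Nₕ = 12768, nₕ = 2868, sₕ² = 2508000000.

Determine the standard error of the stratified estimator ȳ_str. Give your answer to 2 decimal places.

Var(ȳ_str) = Σₕ Wₕ²(1 − fₕ)sₕ²/nₕ with Wₕ = Nₕ/N, N = 25323.
Tier 3: Wₕ = 0.49579434; term = 0.49579434²·(1 − 0.07176424)·1270000000/901 = 321618.
Tier 4: Wₕ = 0.50420566; term = 0.50420566²·(1 − 0.22462406)·2508000000/2868 = 172375.74.
Sum = 493993.74.
SE = √(493993.74) = 702.85.

702.85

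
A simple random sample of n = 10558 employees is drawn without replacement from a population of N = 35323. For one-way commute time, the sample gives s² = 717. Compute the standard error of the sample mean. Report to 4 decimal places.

0.2182

Under SRS without replacement, Var(ȳ) = (1 − f)·s²/n with f = n/N = 10558/35323 = 0.29889873.
Var(ȳ) = (1 − 0.29889873)·717/10558 = 0.70110127·0.067910589 = 0.0476122.
SE(ȳ) = √(0.0476122) = 0.2182.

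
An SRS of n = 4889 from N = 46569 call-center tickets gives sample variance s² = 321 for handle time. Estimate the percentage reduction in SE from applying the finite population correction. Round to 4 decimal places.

5.3947

f = n/N = 4889/46569 = 0.10498400.
SE_no-fpc = √(s²/n) = 0.25623739; SE_fpc = √((1−f)s²/n) = 0.24241411.
Ratio = √(1−f) = 0.94605285. Reduction = 100·(1 − 0.94605285) = 5.3947%.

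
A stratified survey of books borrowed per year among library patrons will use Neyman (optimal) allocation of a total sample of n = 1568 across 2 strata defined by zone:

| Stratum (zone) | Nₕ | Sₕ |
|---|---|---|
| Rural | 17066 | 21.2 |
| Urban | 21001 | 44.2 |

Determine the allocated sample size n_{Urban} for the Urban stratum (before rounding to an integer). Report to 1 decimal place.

1128.2

Neyman allocation: nₕ = n·NₕSₕ / Σⱼ NⱼSⱼ.
Σ NⱼSⱼ = 17066·21.2 + 21001·44.2 = 1.2900434 × 10^6.
n_{Urban} = 1568·21001·44.2 / (1.2900434 × 10^6) = 1128.2.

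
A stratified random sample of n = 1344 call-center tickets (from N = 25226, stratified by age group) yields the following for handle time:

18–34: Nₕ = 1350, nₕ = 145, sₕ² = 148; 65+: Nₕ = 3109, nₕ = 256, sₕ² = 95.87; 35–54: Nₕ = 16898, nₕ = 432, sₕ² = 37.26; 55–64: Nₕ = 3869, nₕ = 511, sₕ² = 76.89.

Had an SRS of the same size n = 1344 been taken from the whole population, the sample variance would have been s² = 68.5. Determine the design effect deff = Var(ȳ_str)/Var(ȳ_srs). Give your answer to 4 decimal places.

1.0075

Var(ȳ_str) = Σ Wₕ²(1−fₕ)sₕ²/nₕ with Wₕ = Nₕ/25226:
  18–34: (1350/25226)²·(1−145/1350)·148/145 = 0.0026092623
  65+: (3109/25226)²·(1−256/3109)·95.87/256 = 0.0052199756
  35–54: (16898/25226)²·(1−432/16898)·37.26/432 = 0.037712536
  55–64: (3869/25226)²·(1−511/3869)·76.89/511 = 0.0030720735
  → Var(ȳ_str) = 0.048613847.
Var(ȳ_srs) = (1 − 1344/25226)·68.5/1344 = 0.04825181.
deff = 0.048613847 / 0.04825181 = 1.0075.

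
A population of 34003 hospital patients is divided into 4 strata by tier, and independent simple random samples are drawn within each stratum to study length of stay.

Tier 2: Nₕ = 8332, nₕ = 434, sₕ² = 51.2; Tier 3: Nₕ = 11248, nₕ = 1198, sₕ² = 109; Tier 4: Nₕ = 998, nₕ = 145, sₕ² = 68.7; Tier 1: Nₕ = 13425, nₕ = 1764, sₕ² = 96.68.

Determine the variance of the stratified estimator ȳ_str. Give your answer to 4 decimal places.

0.0234

Var(ȳ_str) = Σₕ Wₕ²(1 − fₕ)sₕ²/nₕ with Wₕ = Nₕ/N, N = 34003.
Tier 2: Wₕ = 0.24503720; term = 0.24503720²·(1 − 0.05208833)·51.2/434 = 0.0067144764.
Tier 3: Wₕ = 0.33079434; term = 0.33079434²·(1 − 0.10650782)·109/1198 = 0.0088956273.
Tier 4: Wₕ = 0.02935035; term = 0.02935035²·(1 − 0.14529058)·68.7/145 = 3.4884607 × 10^-4.
Tier 1: Wₕ = 0.39481810; term = 0.39481810²·(1 − 0.13139665)·96.68/1764 = 0.0074208505.
Sum = 0.0233798.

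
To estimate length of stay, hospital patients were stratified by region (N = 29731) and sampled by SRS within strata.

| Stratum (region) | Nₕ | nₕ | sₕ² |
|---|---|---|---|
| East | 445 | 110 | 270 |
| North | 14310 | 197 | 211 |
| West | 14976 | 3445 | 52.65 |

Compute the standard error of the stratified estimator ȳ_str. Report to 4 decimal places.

Var(ȳ_str) = Σₕ Wₕ²(1 − fₕ)sₕ²/nₕ with Wₕ = Nₕ/N, N = 29731.
East: Wₕ = 0.01496754; term = 0.01496754²·(1 − 0.24719101)·270/110 = 4.1395856 × 10^-4.
North: Wₕ = 0.48131580; term = 0.48131580²·(1 − 0.01376660)·211/197 = 0.24471251.
West: Wₕ = 0.50371666; term = 0.50371666²·(1 − 0.23003472)·52.65/3445 = 0.0029857464.
Sum = 0.24811221.
SE = √(0.24811221) = 0.4981.

0.4981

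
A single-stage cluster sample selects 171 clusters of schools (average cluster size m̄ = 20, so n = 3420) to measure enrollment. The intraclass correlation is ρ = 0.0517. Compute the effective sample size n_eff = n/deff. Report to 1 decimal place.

1725.3

deff = 1 + (20 − 1)·0.0517 = 1 + 0.9823 = 1.9823.
n_eff = 3420 / 1.9823 = 1725.3.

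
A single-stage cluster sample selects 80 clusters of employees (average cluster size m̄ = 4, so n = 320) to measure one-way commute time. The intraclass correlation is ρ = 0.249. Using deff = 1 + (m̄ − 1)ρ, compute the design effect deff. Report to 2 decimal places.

deff = 1 + (4 − 1)·0.249 = 1 + 0.747 = 1.747.

1.75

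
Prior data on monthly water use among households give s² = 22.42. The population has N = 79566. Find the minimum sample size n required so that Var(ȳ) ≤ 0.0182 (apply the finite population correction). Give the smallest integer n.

Without fpc, n₀ = s²/D = 22.42/0.0182 = 1231.8681.
With fpc, (1 − n/N)·s²/n ≤ D requires n ≥ n₀/(1 + n₀/N) = 1231.8681/(1 + 1231.8681/79566) = 1213.0867.
Rounding up, n = 1214.

1214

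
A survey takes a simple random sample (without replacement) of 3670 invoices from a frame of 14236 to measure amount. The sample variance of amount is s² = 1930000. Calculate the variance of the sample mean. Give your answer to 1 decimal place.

390.3

Under SRS without replacement, Var(ȳ) = (1 − f)·s²/n with f = n/N = 3670/14236 = 0.25779713.
Var(ȳ) = (1 − 0.25779713)·1930000/3670 = 0.74220287·525.88556 = 390.31377.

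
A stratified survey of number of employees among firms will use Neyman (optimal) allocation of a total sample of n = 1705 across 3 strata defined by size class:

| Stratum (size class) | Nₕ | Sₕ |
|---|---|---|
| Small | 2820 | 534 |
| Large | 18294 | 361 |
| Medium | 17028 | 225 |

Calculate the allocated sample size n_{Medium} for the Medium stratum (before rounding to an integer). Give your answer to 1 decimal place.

Neyman allocation: nₕ = n·NₕSₕ / Σⱼ NⱼSⱼ.
Σ NⱼSⱼ = 2820·534 + 18294·361 + 17028·225 = 1.1941314 × 10^7.
n_{Medium} = 1705·17028·225 / (1.1941314 × 10^7) = 547.0.

547.0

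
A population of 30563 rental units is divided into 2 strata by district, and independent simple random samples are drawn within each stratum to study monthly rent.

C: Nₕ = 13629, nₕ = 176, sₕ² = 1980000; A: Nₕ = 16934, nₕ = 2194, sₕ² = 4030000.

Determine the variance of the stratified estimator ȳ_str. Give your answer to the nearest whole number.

2699

Var(ȳ_str) = Σₕ Wₕ²(1 − fₕ)sₕ²/nₕ with Wₕ = Nₕ/N, N = 30563.
C: Wₕ = 0.44593135; term = 0.44593135²·(1 − 0.01291364)·1980000/176 = 2208.2269.
A: Wₕ = 0.55406865; term = 0.55406865²·(1 − 0.12956183)·4030000/2194 = 490.83271.
Sum = 2699.0596.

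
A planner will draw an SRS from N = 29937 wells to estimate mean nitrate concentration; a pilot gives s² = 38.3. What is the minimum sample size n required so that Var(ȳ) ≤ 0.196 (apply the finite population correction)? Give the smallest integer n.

Without fpc, n₀ = s²/D = 38.3/0.196 = 195.4082.
With fpc, (1 − n/N)·s²/n ≤ D requires n ≥ n₀/(1 + n₀/N) = 195.4082/(1 + 195.4082/29937) = 194.1410.
Rounding up, n = 195.

195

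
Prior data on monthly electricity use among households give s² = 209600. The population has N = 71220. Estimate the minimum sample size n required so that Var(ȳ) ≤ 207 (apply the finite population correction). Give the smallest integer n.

999

Without fpc, n₀ = s²/D = 209600/207 = 1012.5604.
With fpc, (1 − n/N)·s²/n ≤ D requires n ≥ n₀/(1 + n₀/N) = 1012.5604/(1 + 1012.5604/71220) = 998.3663.
Rounding up, n = 999.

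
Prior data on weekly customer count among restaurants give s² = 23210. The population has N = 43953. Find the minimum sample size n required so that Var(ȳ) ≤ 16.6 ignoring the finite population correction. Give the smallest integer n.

Without fpc, n₀ = s²/D = 23210/16.6 = 1398.1928.
Rounding up, n = 1399.

1399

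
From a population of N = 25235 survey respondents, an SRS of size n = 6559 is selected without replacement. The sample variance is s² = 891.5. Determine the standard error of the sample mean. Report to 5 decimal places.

0.31716

Under SRS without replacement, Var(ȳ) = (1 − f)·s²/n with f = n/N = 6559/25235 = 0.25991678.
Var(ȳ) = (1 − 0.25991678)·891.5/6559 = 0.74008322·0.13592011 = 0.10059219.
SE(ȳ) = √(0.10059219) = 0.31716.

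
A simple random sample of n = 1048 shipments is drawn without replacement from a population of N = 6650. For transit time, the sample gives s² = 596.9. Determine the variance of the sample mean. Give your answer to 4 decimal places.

0.4798

Under SRS without replacement, Var(ȳ) = (1 − f)·s²/n with f = n/N = 1048/6650 = 0.15759398.
Var(ȳ) = (1 − 0.15759398)·596.9/1048 = 0.84240602·0.56956107 = 0.47980167.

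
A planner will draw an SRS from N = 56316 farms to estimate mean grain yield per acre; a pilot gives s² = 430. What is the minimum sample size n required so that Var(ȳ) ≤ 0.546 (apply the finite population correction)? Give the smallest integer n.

777

Without fpc, n₀ = s²/D = 430/0.546 = 787.5458.
With fpc, (1 − n/N)·s²/n ≤ D requires n ≥ n₀/(1 + n₀/N) = 787.5458/(1 + 787.5458/56316) = 776.6843.
Rounding up, n = 777.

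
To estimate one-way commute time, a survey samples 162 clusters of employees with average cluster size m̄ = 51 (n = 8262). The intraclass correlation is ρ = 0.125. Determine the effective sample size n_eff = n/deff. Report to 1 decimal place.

1139.6

deff = 1 + (51 − 1)·0.125 = 1 + 6.25 = 7.25.
n_eff = 8262 / 7.25 = 1139.6.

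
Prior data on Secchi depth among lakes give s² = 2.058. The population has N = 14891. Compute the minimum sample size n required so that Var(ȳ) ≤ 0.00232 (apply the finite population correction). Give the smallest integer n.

838

Without fpc, n₀ = s²/D = 2.058/0.00232 = 887.0690.
With fpc, (1 − n/N)·s²/n ≤ D requires n ≥ n₀/(1 + n₀/N) = 887.0690/(1 + 887.0690/14891) = 837.1965.
Rounding up, n = 838.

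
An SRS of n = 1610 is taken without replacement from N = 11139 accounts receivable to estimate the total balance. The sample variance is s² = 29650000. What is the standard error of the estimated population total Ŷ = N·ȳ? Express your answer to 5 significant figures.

Var(Ŷ) = N²·Var(ȳ) = N²·(1 − n/N)·s²/n.
f = 1610/11139 = 0.14453721; Var(ȳ) = 0.85546279·29650000/1610 = 15754.33.
Var(Ŷ) = 11139² · 15754.33 = 1.9547551 × 10^12.
SE(Ŷ) = √(1.9547551 × 10^12) = 1.3981 × 10^6.

1.3981 × 10^6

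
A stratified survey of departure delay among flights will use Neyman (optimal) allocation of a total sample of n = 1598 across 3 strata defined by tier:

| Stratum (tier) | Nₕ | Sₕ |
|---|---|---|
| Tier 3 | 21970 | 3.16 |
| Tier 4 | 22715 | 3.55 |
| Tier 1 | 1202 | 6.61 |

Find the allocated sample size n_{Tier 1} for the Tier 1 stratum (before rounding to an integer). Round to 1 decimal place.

Neyman allocation: nₕ = n·NₕSₕ / Σⱼ NⱼSⱼ.
Σ NⱼSⱼ = 21970·3.16 + 22715·3.55 + 1202·6.61 = 158008.67.
n_{Tier 1} = 1598·1202·6.61 / 158008.67 = 80.4.

80.4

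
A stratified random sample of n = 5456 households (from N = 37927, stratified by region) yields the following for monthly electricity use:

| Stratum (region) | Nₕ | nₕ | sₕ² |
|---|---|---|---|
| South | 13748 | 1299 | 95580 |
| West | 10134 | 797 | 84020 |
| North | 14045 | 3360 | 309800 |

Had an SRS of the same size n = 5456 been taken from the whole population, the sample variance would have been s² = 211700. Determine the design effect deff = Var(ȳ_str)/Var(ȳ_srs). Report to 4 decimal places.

Var(ȳ_str) = Σ Wₕ²(1−fₕ)sₕ²/nₕ with Wₕ = Nₕ/37927:
  South: (13748/37927)²·(1−1299/13748)·95580/1299 = 8.7545713
  West: (10134/37927)²·(1−797/10134)·84020/797 = 6.9345076
  North: (14045/37927)²·(1−3360/14045)·309800/3360 = 9.6192547
  → Var(ȳ_str) = 25.308334.
Var(ȳ_srs) = (1 − 5456/37927)·211700/5456 = 33.219544.
deff = 25.308334 / 33.219544 = 0.7619.

0.7619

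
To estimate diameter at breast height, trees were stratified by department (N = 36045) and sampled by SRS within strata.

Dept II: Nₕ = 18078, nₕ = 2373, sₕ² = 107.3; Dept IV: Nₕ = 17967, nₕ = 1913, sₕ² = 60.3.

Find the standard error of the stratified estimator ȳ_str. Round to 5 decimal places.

0.12992

Var(ȳ_str) = Σₕ Wₕ²(1 − fₕ)sₕ²/nₕ with Wₕ = Nₕ/N, N = 36045.
Dept II: Wₕ = 0.50153974; term = 0.50153974²·(1 − 0.13126452)·107.3/2373 = 0.0098809852.
Dept IV: Wₕ = 0.49846026; term = 0.49846026²·(1 − 0.10647298)·60.3/1913 = 0.0069979544.
Sum = 0.01687894.
SE = √(0.01687894) = 0.12992.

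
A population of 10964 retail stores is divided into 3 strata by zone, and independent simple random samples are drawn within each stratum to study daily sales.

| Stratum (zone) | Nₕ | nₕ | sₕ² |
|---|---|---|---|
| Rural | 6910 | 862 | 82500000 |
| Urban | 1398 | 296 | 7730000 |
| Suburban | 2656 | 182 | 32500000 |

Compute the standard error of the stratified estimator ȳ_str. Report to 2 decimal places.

Var(ȳ_str) = Σₕ Wₕ²(1 − fₕ)sₕ²/nₕ with Wₕ = Nₕ/N, N = 10964.
Rural: Wₕ = 0.63024444; term = 0.63024444²·(1 − 0.12474674)·82500000/862 = 33273.498.
Urban: Wₕ = 0.12750821; term = 0.12750821²·(1 − 0.21173104)·7730000/296 = 334.68673.
Suburban: Wₕ = 0.24224735; term = 0.24224735²·(1 − 0.06852410)·32500000/182 = 9761.1657.
Sum = 43369.35.
SE = √(43369.35) = 208.25.

208.25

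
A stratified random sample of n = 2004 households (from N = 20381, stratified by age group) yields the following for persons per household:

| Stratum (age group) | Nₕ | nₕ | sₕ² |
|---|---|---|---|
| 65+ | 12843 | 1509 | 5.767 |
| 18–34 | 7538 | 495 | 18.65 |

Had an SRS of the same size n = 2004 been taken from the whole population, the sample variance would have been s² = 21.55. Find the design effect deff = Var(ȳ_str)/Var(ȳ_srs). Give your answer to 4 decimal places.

0.6348

Var(ȳ_str) = Σ Wₕ²(1−fₕ)sₕ²/nₕ with Wₕ = Nₕ/20381:
  65+: (12843/20381)²·(1−1509/12843)·5.767/1509 = 0.0013392431
  18–34: (7538/20381)²·(1−495/7538)·18.65/495 = 0.0048154456
  → Var(ȳ_str) = 0.0061546887.
Var(ȳ_srs) = (1 − 2004/20381)·21.55/2004 = 0.0096961357.
deff = 0.0061546887 / 0.0096961357 = 0.6348.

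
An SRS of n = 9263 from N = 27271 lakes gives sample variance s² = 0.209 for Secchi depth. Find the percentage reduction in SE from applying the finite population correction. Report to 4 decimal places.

18.7390

f = n/N = 9263/27271 = 0.33966485.
SE_no-fpc = √(s²/n) = 0.0047500405; SE_fpc = √((1−f)s²/n) = 0.0038599308.
Ratio = √(1−f) = 0.81261009. Reduction = 100·(1 − 0.81261009) = 18.7390%.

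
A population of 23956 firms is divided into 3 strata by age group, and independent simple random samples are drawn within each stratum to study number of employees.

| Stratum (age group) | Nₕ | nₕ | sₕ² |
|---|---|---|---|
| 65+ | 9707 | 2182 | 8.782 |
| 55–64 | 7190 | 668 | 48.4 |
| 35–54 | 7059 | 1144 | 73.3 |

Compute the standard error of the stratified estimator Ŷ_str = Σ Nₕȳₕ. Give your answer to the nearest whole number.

2523

Var(Ŷ_str) = Σₕ Nₕ²(1 − fₕ)sₕ²/nₕ.
65+: 9707²·(1 − 2182/9707)·8.782/2182 = 293988.42.
55–64: 7190²·(1 − 668/7190)·48.4/668 = 3.3976496 × 10^6.
35–54: 7059²·(1 − 1144/7059)·73.3/1144 = 2.6753209 × 10^6.
Sum = 6.3669589 × 10^6.
SE = √(6.3669589 × 10^6) = 2523.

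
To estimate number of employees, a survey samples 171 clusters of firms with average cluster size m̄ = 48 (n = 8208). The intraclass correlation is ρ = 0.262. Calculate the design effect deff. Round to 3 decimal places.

13.314

deff = 1 + (48 − 1)·0.262 = 1 + 12.314 = 13.314.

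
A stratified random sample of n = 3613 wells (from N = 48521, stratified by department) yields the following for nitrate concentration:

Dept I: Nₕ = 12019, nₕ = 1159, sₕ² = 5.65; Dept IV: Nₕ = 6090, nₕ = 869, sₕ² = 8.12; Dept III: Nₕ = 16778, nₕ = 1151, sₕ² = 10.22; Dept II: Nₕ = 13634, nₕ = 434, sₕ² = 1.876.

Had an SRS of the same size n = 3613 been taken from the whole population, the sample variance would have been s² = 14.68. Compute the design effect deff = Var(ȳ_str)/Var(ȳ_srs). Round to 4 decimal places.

Var(ȳ_str) = Σ Wₕ²(1−fₕ)sₕ²/nₕ with Wₕ = Nₕ/48521:
  Dept I: (12019/48521)²·(1−1159/12019)·5.65/1159 = 2.7027364 × 10^-4
  Dept IV: (6090/48521)²·(1−869/6090)·8.12/869 = 1.2619663 × 10^-4
  Dept III: (16778/48521)²·(1−1151/16778)·10.22/1151 = 9.8885335 × 10^-4
  Dept II: (13634/48521)²·(1−434/13634)·1.876/434 = 3.3043104 × 10^-4
  → Var(ȳ_str) = 0.0017157547.
Var(ȳ_srs) = (1 − 3613/48521)·14.68/3613 = 0.003760556.
deff = 0.0017157547 / 0.003760556 = 0.4563.

0.4563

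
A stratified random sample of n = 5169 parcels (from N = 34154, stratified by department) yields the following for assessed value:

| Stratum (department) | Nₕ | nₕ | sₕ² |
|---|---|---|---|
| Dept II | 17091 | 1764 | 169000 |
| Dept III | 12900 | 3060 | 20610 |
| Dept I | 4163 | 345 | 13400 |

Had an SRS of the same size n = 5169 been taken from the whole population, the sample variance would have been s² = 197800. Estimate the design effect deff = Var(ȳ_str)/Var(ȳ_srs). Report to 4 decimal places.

0.7014

Var(ȳ_str) = Σ Wₕ²(1−fₕ)sₕ²/nₕ with Wₕ = Nₕ/34154:
  Dept II: (17091/34154)²·(1−1764/17091)·169000/1764 = 21.514418
  Dept III: (12900/34154)²·(1−3060/12900)·20610/3060 = 0.73292279
  Dept I: (4163/34154)²·(1−345/4163)·13400/345 = 0.52923053
  → Var(ȳ_str) = 22.776571.
Var(ȳ_srs) = (1 − 5169/34154)·197800/5169 = 32.475174.
deff = 22.776571 / 32.475174 = 0.7014.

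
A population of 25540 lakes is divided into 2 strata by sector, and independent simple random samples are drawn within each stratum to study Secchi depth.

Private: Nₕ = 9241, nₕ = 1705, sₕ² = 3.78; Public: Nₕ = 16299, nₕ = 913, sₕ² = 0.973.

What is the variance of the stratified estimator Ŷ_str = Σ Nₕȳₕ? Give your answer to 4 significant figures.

Var(Ŷ_str) = Σₕ Nₕ²(1 − fₕ)sₕ²/nₕ.
Private: 9241²·(1 − 1705/9241)·3.78/1705 = 154392.88.
Public: 16299²·(1 − 913/16299)·0.973/913 = 267256.79.
Sum = 421649.67.

421600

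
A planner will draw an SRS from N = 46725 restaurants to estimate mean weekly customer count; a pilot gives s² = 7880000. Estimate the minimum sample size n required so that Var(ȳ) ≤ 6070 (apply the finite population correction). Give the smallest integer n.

1264

Without fpc, n₀ = s²/D = 7880000/6070 = 1298.1878.
With fpc, (1 − n/N)·s²/n ≤ D requires n ≥ n₀/(1 + n₀/N) = 1298.1878/(1 + 1298.1878/46725) = 1263.0945.
Rounding up, n = 1264.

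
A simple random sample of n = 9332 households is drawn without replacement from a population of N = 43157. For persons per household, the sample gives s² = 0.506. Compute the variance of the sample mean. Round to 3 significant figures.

4.25 × 10^-5

Under SRS without replacement, Var(ȳ) = (1 − f)·s²/n with f = n/N = 9332/43157 = 0.21623375.
Var(ȳ) = (1 − 0.21623375)·0.506/9332 = 0.78376625·5.4222032 × 10^-5 = 4.2497398 × 10^-5.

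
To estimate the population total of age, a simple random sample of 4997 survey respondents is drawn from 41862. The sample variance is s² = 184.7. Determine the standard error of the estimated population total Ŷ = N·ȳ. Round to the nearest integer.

7553

Var(Ŷ) = N²·Var(ȳ) = N²·(1 − n/N)·s²/n.
f = 4997/41862 = 0.11936840; Var(ȳ) = 0.88063160·184.7/4997 = 0.032550061.
Var(Ŷ) = 41862² · 0.032550061 = 5.7041607 × 10^7.
SE(Ŷ) = √(5.7041607 × 10^7) = 7553.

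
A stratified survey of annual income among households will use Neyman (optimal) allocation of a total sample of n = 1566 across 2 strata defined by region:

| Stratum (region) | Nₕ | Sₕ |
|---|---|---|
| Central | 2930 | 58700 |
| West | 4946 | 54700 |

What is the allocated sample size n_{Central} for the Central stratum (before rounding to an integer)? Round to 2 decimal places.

Neyman allocation: nₕ = n·NₕSₕ / Σⱼ NⱼSⱼ.
Σ NⱼSⱼ = 2930·58700 + 4946·54700 = 4.425372 × 10^8.
n_{Central} = 1566·2930·58700 / (4.425372 × 10^8) = 608.62.

608.62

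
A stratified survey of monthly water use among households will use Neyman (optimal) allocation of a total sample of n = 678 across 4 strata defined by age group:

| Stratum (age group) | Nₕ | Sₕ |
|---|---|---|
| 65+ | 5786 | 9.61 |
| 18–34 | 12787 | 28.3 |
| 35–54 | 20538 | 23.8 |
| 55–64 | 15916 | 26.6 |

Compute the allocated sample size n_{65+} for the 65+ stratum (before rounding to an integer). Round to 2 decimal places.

28.35

Neyman allocation: nₕ = n·NₕSₕ / Σⱼ NⱼSⱼ.
Σ NⱼSⱼ = 5786·9.61 + 12787·28.3 + 20538·23.8 + 15916·26.6 = 1.3296456 × 10^6.
n_{65+} = 678·5786·9.61 / (1.3296456 × 10^6) = 28.35.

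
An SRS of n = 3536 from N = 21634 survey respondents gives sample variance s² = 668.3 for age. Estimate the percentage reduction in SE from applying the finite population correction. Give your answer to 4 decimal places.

8.5367

f = n/N = 3536/21634 = 0.16344643.
SE_no-fpc = √(s²/n) = 0.43474; SE_fpc = √((1−f)s²/n) = 0.39762756.
Ratio = √(1−f) = 0.91463303. Reduction = 100·(1 − 0.91463303) = 8.5367%.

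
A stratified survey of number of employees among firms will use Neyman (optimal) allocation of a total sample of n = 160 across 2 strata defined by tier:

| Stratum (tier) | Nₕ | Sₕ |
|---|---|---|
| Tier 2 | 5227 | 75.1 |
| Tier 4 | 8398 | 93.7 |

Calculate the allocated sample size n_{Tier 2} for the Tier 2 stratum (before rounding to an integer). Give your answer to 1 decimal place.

Neyman allocation: nₕ = n·NₕSₕ / Σⱼ NⱼSⱼ.
Σ NⱼSⱼ = 5227·75.1 + 8398·93.7 = 1.1794403 × 10^6.
n_{Tier 2} = 160·5227·75.1 / (1.1794403 × 10^6) = 53.3.

53.3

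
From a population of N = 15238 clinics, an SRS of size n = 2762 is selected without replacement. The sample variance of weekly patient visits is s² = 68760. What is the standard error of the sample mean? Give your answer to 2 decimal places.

Under SRS without replacement, Var(ȳ) = (1 − f)·s²/n with f = n/N = 2762/15238 = 0.18125738.
Var(ȳ) = (1 − 0.18125738)·68760/2762 = 0.81874262·24.895004 = 20.3826.
SE(ȳ) = √(20.3826) = 4.51.

4.51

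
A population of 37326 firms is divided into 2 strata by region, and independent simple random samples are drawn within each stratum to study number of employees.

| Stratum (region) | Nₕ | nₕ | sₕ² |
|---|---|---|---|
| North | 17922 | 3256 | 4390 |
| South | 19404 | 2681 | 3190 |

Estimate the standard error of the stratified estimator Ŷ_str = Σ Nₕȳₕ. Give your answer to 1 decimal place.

27211.9

Var(Ŷ_str) = Σₕ Nₕ²(1 − fₕ)sₕ²/nₕ.
North: 17922²·(1 − 3256/17922)·4390/3256 = 3.543874 × 10^8.
South: 19404²·(1 − 2681/19404)·3190/2681 = 3.8609958 × 10^8.
Sum = 7.4048698 × 10^8.
SE = √(7.4048698 × 10^8) = 27211.9.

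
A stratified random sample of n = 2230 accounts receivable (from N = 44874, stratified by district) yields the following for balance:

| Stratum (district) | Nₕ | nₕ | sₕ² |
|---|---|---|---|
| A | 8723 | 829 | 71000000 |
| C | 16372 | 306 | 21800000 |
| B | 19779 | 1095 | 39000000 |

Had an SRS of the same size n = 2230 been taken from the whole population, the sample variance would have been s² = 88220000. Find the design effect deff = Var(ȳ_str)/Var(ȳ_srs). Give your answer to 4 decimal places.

0.4993

Var(ȳ_str) = Σ Wₕ²(1−fₕ)sₕ²/nₕ with Wₕ = Nₕ/44874:
  A: (8723/44874)²·(1−829/8723)·71000000/829 = 2928.7159
  C: (16372/44874)²·(1−306/16372)·21800000/306 = 9305.8275
  B: (19779/44874)²·(1−1095/19779)·39000000/1095 = 6536.3471
  → Var(ȳ_str) = 18770.891.
Var(ȳ_srs) = (1 − 2230/44874)·88220000/2230 = 37594.589.
deff = 18770.891 / 37594.589 = 0.4993.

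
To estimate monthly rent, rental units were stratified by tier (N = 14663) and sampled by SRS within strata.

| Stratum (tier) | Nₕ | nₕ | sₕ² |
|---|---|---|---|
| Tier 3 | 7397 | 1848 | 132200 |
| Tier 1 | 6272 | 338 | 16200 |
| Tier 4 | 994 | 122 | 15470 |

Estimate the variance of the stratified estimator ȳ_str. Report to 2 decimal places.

Var(ȳ_str) = Σₕ Wₕ²(1 − fₕ)sₕ²/nₕ with Wₕ = Nₕ/N, N = 14663.
Tier 3: Wₕ = 0.50446703; term = 0.50446703²·(1 − 0.24983101)·132200/1848 = 13.656964.
Tier 1: Wₕ = 0.42774330; term = 0.42774330²·(1 − 0.05389031)·16200/338 = 8.2967162.
Tier 4: Wₕ = 0.06778967; term = 0.06778967²·(1 − 0.12273642)·15470/122 = 0.51119628.
Sum = 22.464876.

22.46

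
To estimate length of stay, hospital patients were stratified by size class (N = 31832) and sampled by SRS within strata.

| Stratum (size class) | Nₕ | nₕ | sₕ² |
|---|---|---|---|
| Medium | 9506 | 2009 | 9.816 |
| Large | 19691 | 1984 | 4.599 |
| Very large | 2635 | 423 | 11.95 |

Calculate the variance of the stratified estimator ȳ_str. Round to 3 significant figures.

0.00130

Var(ȳ_str) = Σₕ Wₕ²(1 − fₕ)sₕ²/nₕ with Wₕ = Nₕ/N, N = 31832.
Medium: Wₕ = 0.29863031; term = 0.29863031²·(1 − 0.21134021)·9.816/2009 = 3.4364662 × 10^-4.
Large: Wₕ = 0.61859135; term = 0.61859135²·(1 − 0.10075669)·4.599/1984 = 7.9763949 × 10^-4.
Very large: Wₕ = 0.08277834; term = 0.08277834²·(1 − 0.16053131)·11.95/423 = 1.6250451 × 10^-4.
Sum = 0.0013037906.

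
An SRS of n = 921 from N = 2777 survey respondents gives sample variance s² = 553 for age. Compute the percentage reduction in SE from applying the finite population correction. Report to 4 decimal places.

f = n/N = 921/2777 = 0.33165286.
SE_no-fpc = √(s²/n) = 0.77487696; SE_fpc = √((1−f)s²/n) = 0.6334813.
Ratio = √(1−f) = 0.81752501. Reduction = 100·(1 − 0.81752501) = 18.2475%.

18.2475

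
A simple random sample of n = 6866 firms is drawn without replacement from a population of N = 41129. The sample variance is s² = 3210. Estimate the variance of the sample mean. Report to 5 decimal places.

0.38947

Under SRS without replacement, Var(ȳ) = (1 − f)·s²/n with f = n/N = 6866/41129 = 0.16693817.
Var(ȳ) = (1 − 0.16693817)·3210/6866 = 0.83306183·0.46752112 = 0.389474.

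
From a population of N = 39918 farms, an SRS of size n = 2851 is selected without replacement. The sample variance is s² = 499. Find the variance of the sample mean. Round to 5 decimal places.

0.16253

Under SRS without replacement, Var(ȳ) = (1 − f)·s²/n with f = n/N = 2851/39918 = 0.07142141.
Var(ȳ) = (1 − 0.07142141)·499/2851 = 0.92857859·0.17502631 = 0.16252568.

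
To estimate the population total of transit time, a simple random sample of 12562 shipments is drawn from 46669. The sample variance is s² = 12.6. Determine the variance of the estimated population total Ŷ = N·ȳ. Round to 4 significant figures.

Var(Ŷ) = N²·Var(ȳ) = N²·(1 − n/N)·s²/n.
f = 12562/46669 = 0.26917226; Var(ȳ) = 0.73082774·12.6/12562 = 7.330385 × 10^-4.
Var(Ŷ) = 46669² · (7.330385 × 10^-4) = 1.5965546 × 10^6.

1.597 × 10^6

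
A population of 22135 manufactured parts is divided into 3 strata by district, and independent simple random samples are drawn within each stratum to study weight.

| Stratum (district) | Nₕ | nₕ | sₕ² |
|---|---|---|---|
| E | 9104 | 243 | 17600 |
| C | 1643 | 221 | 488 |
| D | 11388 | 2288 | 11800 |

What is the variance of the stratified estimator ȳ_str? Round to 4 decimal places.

13.0265

Var(ȳ_str) = Σₕ Wₕ²(1 − fₕ)sₕ²/nₕ with Wₕ = Nₕ/N, N = 22135.
E: Wₕ = 0.41129433; term = 0.41129433²·(1 − 0.02669156)·17600/243 = 11.925108.
C: Wₕ = 0.07422634; term = 0.07422634²·(1 − 0.13451004)·488/221 = 0.010529449.
D: Wₕ = 0.51447933; term = 0.51447933²·(1 − 0.20091324)·11800/2288 = 1.0908268.
Sum = 13.026464.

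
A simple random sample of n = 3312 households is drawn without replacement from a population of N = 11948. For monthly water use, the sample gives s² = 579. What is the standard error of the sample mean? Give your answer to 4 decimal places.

0.3555

Under SRS without replacement, Var(ȳ) = (1 − f)·s²/n with f = n/N = 3312/11948 = 0.27720121.
Var(ȳ) = (1 − 0.27720121)·579/3312 = 0.72279879·0.17481884 = 0.12635885.
SE(ȳ) = √(0.12635885) = 0.3555.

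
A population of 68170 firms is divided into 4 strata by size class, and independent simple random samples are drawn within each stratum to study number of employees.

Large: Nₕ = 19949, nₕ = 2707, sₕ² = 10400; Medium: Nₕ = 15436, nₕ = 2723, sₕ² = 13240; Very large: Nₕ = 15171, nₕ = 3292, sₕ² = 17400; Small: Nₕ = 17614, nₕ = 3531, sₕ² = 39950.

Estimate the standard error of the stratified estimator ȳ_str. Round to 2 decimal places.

1.14

Var(ȳ_str) = Σₕ Wₕ²(1 − fₕ)sₕ²/nₕ with Wₕ = Nₕ/N, N = 68170.
Large: Wₕ = 0.29263606; term = 0.29263606²·(1 − 0.13569602)·10400/2707 = 0.28435919.
Medium: Wₕ = 0.22643392; term = 0.22643392²·(1 − 0.17640580)·13240/2723 = 0.20532251.
Very large: Wₕ = 0.22254657; term = 0.22254657²·(1 − 0.21699295)·17400/3292 = 0.20497313.
Small: Wₕ = 0.25838345; term = 0.25838345²·(1 − 0.20046554)·39950/3531 = 0.60392867.
Sum = 1.2985835.
SE = √(1.2985835) = 1.14.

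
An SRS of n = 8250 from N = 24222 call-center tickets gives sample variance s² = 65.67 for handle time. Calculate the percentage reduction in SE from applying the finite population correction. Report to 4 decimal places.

f = n/N = 8250/24222 = 0.34059946.
SE_no-fpc = √(s²/n) = 0.089218832; SE_fpc = √((1−f)s²/n) = 0.072448798.
Ratio = √(1−f) = 0.81203482. Reduction = 100·(1 − 0.81203482) = 18.7965%.

18.7965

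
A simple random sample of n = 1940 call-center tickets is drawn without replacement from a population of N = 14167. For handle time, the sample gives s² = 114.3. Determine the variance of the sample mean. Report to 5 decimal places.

Under SRS without replacement, Var(ȳ) = (1 − f)·s²/n with f = n/N = 1940/14167 = 0.13693795.
Var(ȳ) = (1 − 0.13693795)·114.3/1940 = 0.86306205·0.058917526 = 0.05084948.

0.05085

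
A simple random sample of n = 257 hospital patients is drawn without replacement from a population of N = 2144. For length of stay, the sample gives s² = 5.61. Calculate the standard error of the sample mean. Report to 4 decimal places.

0.1386

Under SRS without replacement, Var(ȳ) = (1 − f)·s²/n with f = n/N = 257/2144 = 0.11986940.
Var(ȳ) = (1 − 0.11986940)·5.61/257 = 0.88013060·0.021828794 = 0.019212189.
SE(ȳ) = √(0.019212189) = 0.1386.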